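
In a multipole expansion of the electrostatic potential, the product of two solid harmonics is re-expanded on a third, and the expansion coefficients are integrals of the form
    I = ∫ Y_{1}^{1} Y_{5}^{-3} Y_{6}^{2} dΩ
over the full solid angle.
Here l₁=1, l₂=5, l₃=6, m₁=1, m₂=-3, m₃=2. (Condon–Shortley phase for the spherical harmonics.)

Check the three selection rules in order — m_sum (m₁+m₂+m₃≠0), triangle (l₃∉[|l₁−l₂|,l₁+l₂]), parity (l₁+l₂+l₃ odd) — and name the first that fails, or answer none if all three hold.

none

Σmᵢ = 0  ✓
l₃∈[|l₁−l₂|,l₁+l₂]=[4,6], have l₃=6  ✓
Σlᵢ = 12 ⇒ even  ✓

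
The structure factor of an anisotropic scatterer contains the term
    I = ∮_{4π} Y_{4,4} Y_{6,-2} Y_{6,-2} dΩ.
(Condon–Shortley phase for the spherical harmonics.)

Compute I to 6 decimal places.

0.176698

m-sum 0 ✓  L=16 even ✓  2≤6≤10 ✓
Π(2lᵢ+1) = 9×13×13 = 1521
triangle coeff Δ(4,6,6) = 1/15315300
Σ_t [0,4]: t=0:+1/829440 t=1:−1/25920 t=2:+1/9216 t=3:−1/25920 t=4:+1/829440 = 7/207360
(3j)²=28/2431 [(4 6 6; 0 0 0)], sign=+1
Σ_t [0,0]: t=0:+1/331776 = 1/331776
(3j)²=490/21879 [(4 6 6; 4 -2 -2)], sign=+1
⇒ 4πI² = 13720/34969
I = (+1)√(13720/34969/(4π)) = 0.17669755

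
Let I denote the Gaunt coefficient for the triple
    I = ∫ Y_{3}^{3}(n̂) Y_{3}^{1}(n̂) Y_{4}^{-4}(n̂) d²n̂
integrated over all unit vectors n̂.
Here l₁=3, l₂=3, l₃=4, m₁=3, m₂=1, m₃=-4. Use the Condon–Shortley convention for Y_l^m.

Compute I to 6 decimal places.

-0.166198

Checks pass: Σm=0; 10 even; l₃=4∈[0,6].
(2·3+1)(2·3+1)(2·4+1) = 441
Δ: 2! 4! 4! / 11! → 1/34650
sum: t=0:+1/72 t=1:−1/16 t=2:+1/72 = -5/144
3j²(3 3 4; 0 0 0) = Δ·Π!·Σ² = 2/77  (sign -1)
sum: t=0:+1/1152 = 1/1152
3j²(3 3 4; 3 1 -4) = Δ·Π!·Σ² = 1/33  (sign +1)
combine: 4πI² = 441·2/77·1/33 = 42/121
take √, sign -1: I = -0.16619847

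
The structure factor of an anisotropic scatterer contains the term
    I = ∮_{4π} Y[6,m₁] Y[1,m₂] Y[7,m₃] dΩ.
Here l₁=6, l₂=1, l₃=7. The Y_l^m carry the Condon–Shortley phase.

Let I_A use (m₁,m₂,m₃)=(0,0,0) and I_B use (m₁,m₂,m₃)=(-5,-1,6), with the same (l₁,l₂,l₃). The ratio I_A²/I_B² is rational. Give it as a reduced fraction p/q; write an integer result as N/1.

49/78

l's match ⇒ only the (l;m) 3-j factors differ between A and B.
A: triangle coeff Δ(6,1,7) = 1/1365; Σ_t [0,0]: t=0:+1/518400 = 1/518400; (3j)²=7/195 [(6 1 7; 0 0 0)], sign=-1
B: triangle coeff Δ(6,1,7) = 1/1365; Σ_t [0,0]: t=0:+1/79833600 = 1/79833600; (3j)²=2/35 [(6 1 7; -5 -1 6)], sign=-1
I_A²/I_B² = (7/195)/(2/35) = 49/78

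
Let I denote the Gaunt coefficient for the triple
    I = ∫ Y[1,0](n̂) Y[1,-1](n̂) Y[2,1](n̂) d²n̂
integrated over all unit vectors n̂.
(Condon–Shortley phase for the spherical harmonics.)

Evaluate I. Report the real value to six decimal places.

-0.218510

Rules hold: Σm=0, L=4 even, 0≤2≤2.
N = 3·3·5 = 45
Δ = 0!·2!·2!/5! = 1/30
Racah Σ t=0..0: t=0:+1/1 = 1/1
⇒ 3j(1 1 2; 0 0 0)² = 2/15, sgn +1
Racah Σ t=0..0: t=0:+1/2 = 1/2
⇒ 3j(1 1 2; 0 -1 1)² = 1/10, sgn -1
4πI² = N·(3j₀)²·(3jₘ)² = 3/5
I = -1·√(0.6/4π) = -0.21850969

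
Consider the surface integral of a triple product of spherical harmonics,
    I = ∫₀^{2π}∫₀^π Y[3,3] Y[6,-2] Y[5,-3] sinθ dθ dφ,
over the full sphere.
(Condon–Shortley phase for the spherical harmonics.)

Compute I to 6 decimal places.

0.000000

m-sum = 3 − 2 − 3 = -2 ≠ 0 ⇒ I = 0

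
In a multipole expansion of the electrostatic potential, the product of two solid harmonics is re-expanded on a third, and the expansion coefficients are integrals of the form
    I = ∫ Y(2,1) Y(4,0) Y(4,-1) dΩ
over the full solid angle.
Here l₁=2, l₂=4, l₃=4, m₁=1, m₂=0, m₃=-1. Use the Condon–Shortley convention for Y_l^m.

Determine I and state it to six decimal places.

-0.044869

m-sum 0 ✓  L=10 even ✓  2≤4≤6 ✓
Π(2lᵢ+1) = 5×9×9 = 405
triangle coeff Δ(2,4,4) = 1/13860
Σ_t [0,2]: t=0:+1/192 t=1:−1/36 t=2:+1/192 = -5/288
(3j)²=20/693 [(2 4 4; 0 0 0)], sign=-1
Σ_t [0,1]: t=0:+1/96 t=1:−1/72 = -1/288
(3j)²=1/462 [(2 4 4; 1 0 -1)], sign=+1
⇒ 4πI² = 150/5929
I = (-1)√(150/5929/(4π)) = -0.04486937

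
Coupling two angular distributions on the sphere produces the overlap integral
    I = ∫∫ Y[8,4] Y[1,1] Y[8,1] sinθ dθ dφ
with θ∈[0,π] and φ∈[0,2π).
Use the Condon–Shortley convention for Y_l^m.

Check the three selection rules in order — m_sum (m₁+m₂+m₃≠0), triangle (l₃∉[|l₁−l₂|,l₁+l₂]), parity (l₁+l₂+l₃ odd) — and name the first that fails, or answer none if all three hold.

m_sum

azimuthal sum: 4 + 1 + 1 = 6  ✗
7 ≤ 8 ≤ 9 (triangle on l)
L = 8 + 1 + 8 = 17 (odd)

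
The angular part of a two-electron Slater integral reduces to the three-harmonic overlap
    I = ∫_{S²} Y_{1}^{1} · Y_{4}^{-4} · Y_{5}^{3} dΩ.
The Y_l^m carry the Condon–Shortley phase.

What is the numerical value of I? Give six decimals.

-0.049106

Rules hold: Σm=0, L=10 even, 3≤5≤5.
N = 3·9·11 = 297
Δ = 0!·2!·8!/11! = 1/495
Racah Σ t=0..0: t=0:+1/576 = 1/576
⇒ 3j(1 4 5; 0 0 0)² = 5/99, sgn -1
Racah Σ t=0..0: t=0:+1/80640 = 1/80640
⇒ 3j(1 4 5; 1 -4 3)² = 1/495, sgn +1
4πI² = N·(3j₀)²·(3jₘ)² = 1/33
I = -1·√(0.030303/4π) = -0.04910640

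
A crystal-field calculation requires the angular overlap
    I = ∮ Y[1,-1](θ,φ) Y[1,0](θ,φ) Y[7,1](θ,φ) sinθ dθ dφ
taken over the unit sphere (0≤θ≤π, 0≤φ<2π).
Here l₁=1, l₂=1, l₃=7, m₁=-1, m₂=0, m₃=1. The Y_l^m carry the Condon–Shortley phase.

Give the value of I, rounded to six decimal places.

l₃=7 ∉ [0,2] — triangle fails ⇒ I = 0

0.000000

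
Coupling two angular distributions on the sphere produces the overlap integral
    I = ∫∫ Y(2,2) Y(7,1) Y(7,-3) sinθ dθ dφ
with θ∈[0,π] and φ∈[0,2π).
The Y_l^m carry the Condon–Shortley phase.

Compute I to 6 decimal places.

0.181642

Checks pass: Σm=0; 16 even; l₃=7∈[5,9].
(2·2+1)(2·7+1)(2·7+1) = 1125
Δ: 2! 2! 12! / 17! → 1/185640
sum: t=0:+1/2419200 t=1:−1/518400 t=2:+1/2419200 = -1/907200
3j²(2 7 7; 0 0 0) = Δ·Π!·Σ² = 56/3315  (sign +1)
sum: t=0:+1/3870720 = 1/3870720
3j²(2 7 7; 2 1 -3) = Δ·Π!·Σ² = 135/6188  (sign +1)
combine: 4πI² = 1125·56/3315·135/6188 = 20250/48841
take √, sign +1: I = 0.18164160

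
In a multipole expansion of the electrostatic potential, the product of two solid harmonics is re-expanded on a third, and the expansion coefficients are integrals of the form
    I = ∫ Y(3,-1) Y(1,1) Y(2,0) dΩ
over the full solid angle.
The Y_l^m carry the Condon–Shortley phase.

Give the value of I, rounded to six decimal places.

-0.202301

m-sum 0 ✓  L=6 even ✓  2≤2≤4 ✓
Π(2lᵢ+1) = 7×3×5 = 105
triangle coeff Δ(3,1,2) = 1/105
Σ_t [1,1]: t=1:−1/4 = -1/4
(3j)²=3/35 [(3 1 2; 0 0 0)], sign=-1
Σ_t [2,2]: t=2:+1/8 = 1/8
(3j)²=2/35 [(3 1 2; -1 1 0)], sign=+1
⇒ 4πI² = 18/35
I = (-1)√(18/35/(4π)) = -0.20230066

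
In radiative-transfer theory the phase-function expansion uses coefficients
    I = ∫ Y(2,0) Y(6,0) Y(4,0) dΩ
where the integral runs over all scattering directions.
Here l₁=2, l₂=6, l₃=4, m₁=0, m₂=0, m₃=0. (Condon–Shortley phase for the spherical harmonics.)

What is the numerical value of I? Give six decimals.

Checks pass: Σm=0; 12 even; l₃=4∈[4,8].
(2·2+1)(2·6+1)(2·4+1) = 585
Δ: 4! 0! 8! / 13! → 1/6435
sum: t=2:+1/2304 = 1/2304
3j²(2 6 4; 0 0 0) = Δ·Π!·Σ² = 5/143  (sign +1)
(m-triple is (0,0,0) — same symbol as above.)
combine: 4πI² = 585·5/143·5/143 = 1125/1573
take √, sign +1: I = 0.23856513

0.238565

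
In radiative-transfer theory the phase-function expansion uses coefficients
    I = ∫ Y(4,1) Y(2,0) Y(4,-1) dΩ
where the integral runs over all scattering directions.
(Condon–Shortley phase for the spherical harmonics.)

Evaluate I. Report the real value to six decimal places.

m-sum 0 ✓  L=10 even ✓  2≤4≤6 ✓
Π(2lᵢ+1) = 9×5×9 = 405
triangle coeff Δ(4,2,4) = 1/13860
Σ_t [0,2]: t=0:+1/192 t=1:−1/36 t=2:+1/192 = -5/288
(3j)²=20/693 [(4 2 4; 0 0 0)], sign=-1
Σ_t [0,2]: t=0:+1/144 t=1:−1/48 t=2:+1/480 = -17/1440
(3j)²=289/13860 [(4 2 4; 1 0 -1)], sign=+1
⇒ 4πI² = 1445/5929
I = (-1)√(1445/5929/(4π)) = -0.13926381

-0.139264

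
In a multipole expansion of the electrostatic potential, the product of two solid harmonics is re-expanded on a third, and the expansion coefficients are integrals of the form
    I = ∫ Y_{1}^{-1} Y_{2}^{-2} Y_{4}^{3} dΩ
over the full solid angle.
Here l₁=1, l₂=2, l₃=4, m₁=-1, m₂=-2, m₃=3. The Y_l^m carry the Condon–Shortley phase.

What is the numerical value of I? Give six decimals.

|1−2|≤4≤1+2 violated ⇒ I = 0

0.000000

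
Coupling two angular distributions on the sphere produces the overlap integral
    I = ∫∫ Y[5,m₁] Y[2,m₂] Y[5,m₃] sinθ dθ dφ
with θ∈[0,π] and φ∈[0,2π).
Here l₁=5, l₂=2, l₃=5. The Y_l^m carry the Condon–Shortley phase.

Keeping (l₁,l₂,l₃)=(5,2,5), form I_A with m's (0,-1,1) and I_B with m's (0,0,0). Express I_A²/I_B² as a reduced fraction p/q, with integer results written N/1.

Shared (l₁,l₂,l₃)=(5,2,5): N and (l;000)² cancel in I_A²/I_B².
A: Δ = 2!·8!·2!/13! = 1/38610; Racah Σ t=0..1: t=0:+1/1440 t=1:−1/1152 = -1/5760; ⇒ 3j(5 2 5; 0 -1 1)² = 1/858, sgn -1
B: Δ = 2!·8!·2!/13! = 1/38610; Racah Σ t=0..2: t=0:+1/2880 t=1:−1/576 t=2:+1/2880 = -1/960; ⇒ 3j(5 2 5; 0 0 0)² = 10/429, sgn +1
I_A²/I_B² = (1/858)/(10/429) = 1/20

1/20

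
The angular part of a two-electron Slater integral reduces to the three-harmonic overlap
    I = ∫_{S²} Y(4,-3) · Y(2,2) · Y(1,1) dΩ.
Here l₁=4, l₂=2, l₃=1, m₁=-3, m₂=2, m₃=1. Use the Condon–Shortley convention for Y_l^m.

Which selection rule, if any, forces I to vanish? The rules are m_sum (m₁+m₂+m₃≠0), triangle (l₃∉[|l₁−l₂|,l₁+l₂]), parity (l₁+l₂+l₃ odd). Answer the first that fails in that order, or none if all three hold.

triangle

azimuthal sum: -3 + 2 + 1 = 0  ✓
2 ≤ 1 ≤ 6 (triangle on l)  ✗
L = 4 + 2 + 1 = 7 (odd)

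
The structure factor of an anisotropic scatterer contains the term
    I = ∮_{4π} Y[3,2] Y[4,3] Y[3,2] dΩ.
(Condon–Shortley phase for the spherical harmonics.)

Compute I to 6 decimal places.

Σmᵢ = 7 ≠ 0, so the φ-integral vanishes; I = 0

0.000000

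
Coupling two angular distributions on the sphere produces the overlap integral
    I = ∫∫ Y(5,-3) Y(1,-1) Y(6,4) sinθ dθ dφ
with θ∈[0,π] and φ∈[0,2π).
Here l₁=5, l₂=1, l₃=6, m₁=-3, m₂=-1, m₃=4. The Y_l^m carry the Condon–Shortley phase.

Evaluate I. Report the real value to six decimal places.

0.274090

Rules hold: Σm=0, L=12 even, 4≤6≤6.
N = 11·3·13 = 429
Δ = 0!·10!·2!/13! = 1/858
Racah Σ t=0..0: t=0:+1/14400 = 1/14400
⇒ 3j(5 1 6; 0 0 0)² = 6/143, sgn +1
Racah Σ t=0..0: t=0:+1/161280 = 1/161280
⇒ 3j(5 1 6; -3 -1 4)² = 15/286, sgn +1
4πI² = N·(3j₀)²·(3jₘ)² = 135/143
I = +1·√(0.944056/4π) = 0.27409047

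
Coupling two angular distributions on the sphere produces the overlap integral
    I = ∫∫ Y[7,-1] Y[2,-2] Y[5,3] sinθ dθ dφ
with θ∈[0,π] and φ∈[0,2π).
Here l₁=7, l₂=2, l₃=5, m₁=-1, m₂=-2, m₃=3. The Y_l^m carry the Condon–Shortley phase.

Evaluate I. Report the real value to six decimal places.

-0.043890

m-sum 0 ✓  L=14 even ✓  5≤5≤9 ✓
Π(2lᵢ+1) = 15×5×11 = 825
triangle coeff Δ(7,2,5) = 1/15015
Σ_t [2,2]: t=2:+1/57600 = 1/57600
(3j)²=21/715 [(7 2 5; 0 0 0)], sign=-1
Σ_t [0,0]: t=0:+1/1935360 = 1/1935360
(3j)²=1/1001 [(7 2 5; -1 -2 3)], sign=+1
⇒ 4πI² = 45/1859
I = (-1)√(45/1859/(4π)) = -0.04388960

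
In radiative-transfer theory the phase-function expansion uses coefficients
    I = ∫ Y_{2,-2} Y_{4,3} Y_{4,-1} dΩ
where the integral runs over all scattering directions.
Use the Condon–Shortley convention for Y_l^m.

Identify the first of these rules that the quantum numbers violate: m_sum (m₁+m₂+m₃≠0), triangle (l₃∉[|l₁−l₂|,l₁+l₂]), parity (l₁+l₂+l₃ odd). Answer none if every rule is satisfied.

m₁+m₂+m₃ = -2 + 3 − 1 = 0  ✓
triangle: |2−4|=2 ≤ l₃=4 ≤ 2+4=6  ✓
parity: l₁+l₂+l₃ = 10 is even  ✓

none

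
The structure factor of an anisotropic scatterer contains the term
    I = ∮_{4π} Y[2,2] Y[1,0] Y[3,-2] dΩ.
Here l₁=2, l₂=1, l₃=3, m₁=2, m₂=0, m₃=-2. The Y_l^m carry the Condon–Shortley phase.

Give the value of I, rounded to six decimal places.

0.184674

Checks pass: Σm=0; 6 even; l₃=3∈[1,3].
(2·2+1)(2·1+1)(2·3+1) = 105
Δ: 0! 4! 2! / 7! → 1/105
sum: t=0:+1/4 = 1/4
3j²(2 1 3; 0 0 0) = Δ·Π!·Σ² = 3/35  (sign -1)
sum: t=0:+1/24 = 1/24
3j²(2 1 3; 2 0 -2) = Δ·Π!·Σ² = 1/21  (sign -1)
combine: 4πI² = 105·3/35·1/21 = 3/7
take √, sign +1: I = 0.18467439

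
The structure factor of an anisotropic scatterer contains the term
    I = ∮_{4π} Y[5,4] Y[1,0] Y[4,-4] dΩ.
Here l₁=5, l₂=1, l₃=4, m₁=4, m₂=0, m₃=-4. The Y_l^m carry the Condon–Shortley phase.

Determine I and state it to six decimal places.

0.147319

Checks pass: Σm=0; 10 even; l₃=4∈[4,6].
(2·5+1)(2·1+1)(2·4+1) = 297
Δ: 2! 8! 0! / 11! → 1/495
sum: t=1:−1/576 = -1/576
3j²(5 1 4; 0 0 0) = Δ·Π!·Σ² = 5/99  (sign -1)
sum: t=1:−1/40320 = -1/40320
3j²(5 1 4; 4 0 -4) = Δ·Π!·Σ² = 1/55  (sign -1)
combine: 4πI² = 297·5/99·1/55 = 3/11
take √, sign +1: I = 0.14731920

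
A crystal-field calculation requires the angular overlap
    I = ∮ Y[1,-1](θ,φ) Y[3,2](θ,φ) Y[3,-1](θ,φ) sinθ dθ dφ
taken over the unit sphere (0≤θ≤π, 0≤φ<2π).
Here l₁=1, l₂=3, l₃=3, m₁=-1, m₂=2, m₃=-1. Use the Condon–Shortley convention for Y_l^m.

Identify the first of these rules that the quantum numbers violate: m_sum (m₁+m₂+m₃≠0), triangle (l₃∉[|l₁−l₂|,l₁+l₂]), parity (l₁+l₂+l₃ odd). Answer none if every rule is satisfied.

azimuthal sum: -1 + 2 − 1 = 0  ✓
2 ≤ 3 ≤ 4 (triangle on l)  ✓
L = 1 + 3 + 3 = 7 (odd)  ✗

parity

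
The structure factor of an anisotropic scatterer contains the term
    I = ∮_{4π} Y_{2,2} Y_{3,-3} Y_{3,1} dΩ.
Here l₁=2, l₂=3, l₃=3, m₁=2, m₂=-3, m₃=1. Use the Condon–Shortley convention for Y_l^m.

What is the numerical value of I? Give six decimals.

0.132981

Checks pass: Σm=0; 8 even; l₃=3∈[1,5].
(2·2+1)(2·3+1)(2·3+1) = 245
Δ: 2! 2! 4! / 9! → 1/3780
sum: t=0:+1/24 t=1:−1/4 t=2:+1/24 = -1/6
3j²(2 3 3; 0 0 0) = Δ·Π!·Σ² = 4/105  (sign +1)
sum: t=0:+1/96 = 1/96
3j²(2 3 3; 2 -3 1) = Δ·Π!·Σ² = 1/42  (sign +1)
combine: 4πI² = 245·4/105·1/42 = 2/9
take √, sign +1: I = 0.13298076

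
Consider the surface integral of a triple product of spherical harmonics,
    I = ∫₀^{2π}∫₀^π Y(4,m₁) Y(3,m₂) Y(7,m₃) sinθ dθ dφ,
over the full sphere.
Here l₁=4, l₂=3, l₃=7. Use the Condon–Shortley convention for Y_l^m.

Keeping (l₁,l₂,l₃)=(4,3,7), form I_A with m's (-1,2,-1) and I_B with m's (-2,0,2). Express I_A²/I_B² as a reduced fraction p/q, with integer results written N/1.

l's match ⇒ only the (l;m) 3-j factors differ between A and B.
A: triangle coeff Δ(4,3,7) = 1/45045; Σ_t [0,0]: t=0:+1/86400 = 1/86400; (3j)²=16/2145 [(4 3 7; -1 2 -1)], sign=+1
B: triangle coeff Δ(4,3,7) = 1/45045; Σ_t [0,0]: t=0:+1/51840 = 1/51840; (3j)²=8/429 [(4 3 7; -2 0 2)], sign=-1
I_A²/I_B² = (16/2145)/(8/429) = 2/5

2/5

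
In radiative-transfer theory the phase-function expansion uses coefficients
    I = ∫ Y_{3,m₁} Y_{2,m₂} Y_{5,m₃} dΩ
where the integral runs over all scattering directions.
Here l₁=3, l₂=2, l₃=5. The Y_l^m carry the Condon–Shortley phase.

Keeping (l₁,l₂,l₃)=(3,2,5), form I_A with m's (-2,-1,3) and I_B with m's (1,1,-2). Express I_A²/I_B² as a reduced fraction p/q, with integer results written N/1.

16/15

Same 3,2,5: normalisation and zero-m 3j drop out of the ratio.
A: Δ: 0! 6! 4! / 11! → 1/2310; sum: t=0:+1/720 = 1/720; 3j²(3 2 5; -2 -1 3) = Δ·Π!·Σ² = 8/165  (sign +1)
B: Δ: 0! 6! 4! / 11! → 1/2310; sum: t=0:+1/288 = 1/288; 3j²(3 2 5; 1 1 -2) = Δ·Π!·Σ² = 1/22  (sign -1)
I_A²/I_B² = (8/165)/(1/22) = 16/15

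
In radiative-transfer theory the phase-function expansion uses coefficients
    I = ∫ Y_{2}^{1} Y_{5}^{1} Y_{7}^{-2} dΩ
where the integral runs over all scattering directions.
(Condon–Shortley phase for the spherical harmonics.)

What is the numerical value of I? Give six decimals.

0.232242

Checks pass: Σm=0; 14 even; l₃=7∈[3,7].
(2·2+1)(2·5+1)(2·7+1) = 825
Δ: 0! 4! 10! / 15! → 1/15015
sum: t=0:+1/57600 = 1/57600
3j²(2 5 7; 0 0 0) = Δ·Π!·Σ² = 21/715  (sign -1)
sum: t=0:+1/103680 = 1/103680
3j²(2 5 7; 1 1 -2) = Δ·Π!·Σ² = 4/143  (sign -1)
combine: 4πI² = 825·21/715·4/143 = 1260/1859
take √, sign +1: I = 0.23224194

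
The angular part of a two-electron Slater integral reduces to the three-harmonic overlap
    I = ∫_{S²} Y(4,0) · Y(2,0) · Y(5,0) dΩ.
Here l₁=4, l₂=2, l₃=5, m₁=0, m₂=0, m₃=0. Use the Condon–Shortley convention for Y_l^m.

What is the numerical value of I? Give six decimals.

0.000000

l₁+l₂+l₃=11 is odd: 3j(l;000)=0 ⇒ I=0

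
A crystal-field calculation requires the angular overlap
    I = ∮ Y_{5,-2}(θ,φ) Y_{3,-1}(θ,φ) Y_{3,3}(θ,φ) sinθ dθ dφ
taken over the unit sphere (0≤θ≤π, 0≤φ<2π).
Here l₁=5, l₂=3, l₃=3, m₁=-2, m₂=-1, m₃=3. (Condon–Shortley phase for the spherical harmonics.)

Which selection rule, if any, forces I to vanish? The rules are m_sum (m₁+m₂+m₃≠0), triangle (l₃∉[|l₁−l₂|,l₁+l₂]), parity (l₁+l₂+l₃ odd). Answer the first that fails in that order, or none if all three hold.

parity

Σmᵢ = 0  ✓
l₃∈[|l₁−l₂|,l₁+l₂]=[2,8], have l₃=3  ✓
Σlᵢ = 11 ⇒ odd  ✗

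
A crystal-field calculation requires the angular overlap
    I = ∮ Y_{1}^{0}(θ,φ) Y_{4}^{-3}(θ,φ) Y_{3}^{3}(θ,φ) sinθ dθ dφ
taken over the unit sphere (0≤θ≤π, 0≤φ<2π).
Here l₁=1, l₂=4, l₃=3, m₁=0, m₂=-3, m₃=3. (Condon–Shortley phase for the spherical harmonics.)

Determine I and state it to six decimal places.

-0.162868

Checks pass: Σm=0; 8 even; l₃=3∈[3,5].
(2·1+1)(2·4+1)(2·3+1) = 189
Δ: 2! 0! 6! / 9! → 1/252
sum: t=1:−1/36 = -1/36
3j²(1 4 3; 0 0 0) = Δ·Π!·Σ² = 4/63  (sign +1)
sum: t=1:−1/720 = -1/720
3j²(1 4 3; 0 -3 3) = Δ·Π!·Σ² = 1/36  (sign -1)
combine: 4πI² = 189·4/63·1/36 = 1/3
take √, sign -1: I = -0.16286750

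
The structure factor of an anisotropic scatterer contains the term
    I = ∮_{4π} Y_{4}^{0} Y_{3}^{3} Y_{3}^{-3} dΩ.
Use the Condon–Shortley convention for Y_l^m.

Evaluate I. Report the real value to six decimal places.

-0.076935

Rules hold: Σm=0, L=10 even, 1≤3≤7.
N = 9·7·7 = 441
Δ = 4!·4!·2!/11! = 1/34650
Racah Σ t=1..3: t=1:−1/72 t=2:+1/16 t=3:−1/72 = 5/144
⇒ 3j(4 3 3; 0 0 0)² = 2/77, sgn -1
Racah Σ t=4..4: t=4:+1/1152 = 1/1152
⇒ 3j(4 3 3; 0 3 -3)² = 1/154, sgn +1
4πI² = N·(3j₀)²·(3jₘ)² = 9/121
I = -1·√(0.0743802/4π) = -0.07693494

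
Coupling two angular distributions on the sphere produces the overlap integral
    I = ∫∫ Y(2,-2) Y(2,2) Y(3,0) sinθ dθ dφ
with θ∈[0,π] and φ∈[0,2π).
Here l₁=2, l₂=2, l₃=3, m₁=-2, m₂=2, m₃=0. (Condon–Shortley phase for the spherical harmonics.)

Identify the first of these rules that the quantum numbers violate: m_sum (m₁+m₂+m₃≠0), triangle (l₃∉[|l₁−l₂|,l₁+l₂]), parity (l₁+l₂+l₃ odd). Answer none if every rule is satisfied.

parity

m₁+m₂+m₃ = -2 + 2 + 0 = 0  ✓
triangle: |2−2|=0 ≤ l₃=3 ≤ 2+2=4  ✓
parity: l₁+l₂+l₃ = 7 is odd  ✗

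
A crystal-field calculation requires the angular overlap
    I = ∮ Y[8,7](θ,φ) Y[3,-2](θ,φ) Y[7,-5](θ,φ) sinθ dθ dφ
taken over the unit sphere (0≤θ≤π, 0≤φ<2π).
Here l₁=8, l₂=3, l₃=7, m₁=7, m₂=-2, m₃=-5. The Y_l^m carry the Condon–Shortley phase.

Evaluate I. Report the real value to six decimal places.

Rules hold: Σm=0, L=18 even, 5≤7≤11.
N = 17·7·15 = 1785
Δ = 4!·12!·2!/19! = 1/5290740
Racah Σ t=1..3: t=1:−1/7257600 t=2:+1/2073600 t=3:−1/7257600 = 1/4838400
⇒ 3j(8 3 7; 0 0 0)² = 252/20995, sgn -1
Racah Σ t=0..1: t=0:+1/958003200 t=1:−1/5748019200 = 1/1149603840
⇒ 3j(8 3 7; 7 -2 -5)² = 125/5814, sgn +1
4πI² = N·(3j₀)²·(3jₘ)² = 36750/79781
I = -1·√(0.460636/4π) = -0.19145821

-0.191458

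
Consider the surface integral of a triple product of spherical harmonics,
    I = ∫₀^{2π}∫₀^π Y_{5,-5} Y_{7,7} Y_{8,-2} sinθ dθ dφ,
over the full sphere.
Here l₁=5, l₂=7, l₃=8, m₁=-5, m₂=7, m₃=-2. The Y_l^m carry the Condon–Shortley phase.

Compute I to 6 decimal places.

Rules hold: Σm=0, L=20 even, 2≤8≤12.
N = 11·15·17 = 2805
Δ = 4!·6!·10!/21! = 1/814773960
Racah Σ t=0..4: t=0:+1/87091200 t=1:−1/4976640 t=2:+1/2073600 t=3:−1/4976640 t=4:+1/87091200 = 1/9676800
⇒ 3j(5 7 8; 0 0 0)² = 360/46189, sgn +1
Racah Σ t=4..4: t=4:+1/62705664000 = 1/62705664000
⇒ 3j(5 7 8; -5 7 -2)² = 1/3876, sgn +1
4πI² = N·(3j₀)²·(3jₘ)² = 450/79781
I = +1·√(0.00564044/4π) = 0.02118613

0.021186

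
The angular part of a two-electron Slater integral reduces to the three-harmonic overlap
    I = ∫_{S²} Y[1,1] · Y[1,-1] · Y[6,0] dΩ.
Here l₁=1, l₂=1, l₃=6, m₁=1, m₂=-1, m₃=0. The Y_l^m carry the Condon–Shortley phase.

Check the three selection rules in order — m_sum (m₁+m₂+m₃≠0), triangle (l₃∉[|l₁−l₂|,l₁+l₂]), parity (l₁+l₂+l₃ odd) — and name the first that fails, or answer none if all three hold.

triangle

m₁+m₂+m₃ = 1 − 1 + 0 = 0  ✓
triangle: |1−1|=0 ≤ l₃=6 ≤ 1+1=2  ✗
parity: l₁+l₂+l₃ = 8 is even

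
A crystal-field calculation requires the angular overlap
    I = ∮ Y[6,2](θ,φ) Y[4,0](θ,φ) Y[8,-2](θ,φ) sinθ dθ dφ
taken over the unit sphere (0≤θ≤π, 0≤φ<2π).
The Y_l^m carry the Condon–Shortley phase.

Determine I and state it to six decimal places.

Rules hold: Σm=0, L=18 even, 2≤8≤10.
N = 13·9·17 = 1989
Δ = 2!·10!·6!/19! = 1/23279256
Racah Σ t=0..2: t=0:+1/1658880 t=1:−1/518400 t=2:+1/1658880 = -1/1382400
⇒ 3j(6 4 8; 0 0 0)² = 504/46189, sgn -1
Racah Σ t=0..2: t=0:+1/1658880 t=1:−1/1088640 t=2:+1/7741440 = -13/69672960
⇒ 3j(6 4 8; 2 0 -2)² = 325/149226, sgn -1
4πI² = N·(3j₀)²·(3jₘ)² = 35100/742577
I = +1·√(0.0472678/4π) = 0.06133069

0.061331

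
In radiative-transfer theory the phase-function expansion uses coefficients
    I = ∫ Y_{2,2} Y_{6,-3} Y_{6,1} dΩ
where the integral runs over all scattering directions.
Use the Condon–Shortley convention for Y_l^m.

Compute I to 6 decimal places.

0.177674

m-sum 0 ✓  L=14 even ✓  4≤6≤8 ✓
Π(2lᵢ+1) = 5×13×13 = 845
triangle coeff Δ(2,6,6) = 1/90090
Σ_t [0,2]: t=0:+1/69120 t=1:−1/14400 t=2:+1/69120 = -7/172800
(3j)²=14/715 [(2 6 6; 0 0 0)], sign=-1
Σ_t [0,0]: t=0:+1/120960 = 1/120960
(3j)²=24/1001 [(2 6 6; 2 -3 1)], sign=-1
⇒ 4πI² = 48/121
I = (+1)√(48/121/(4π)) = 0.17767364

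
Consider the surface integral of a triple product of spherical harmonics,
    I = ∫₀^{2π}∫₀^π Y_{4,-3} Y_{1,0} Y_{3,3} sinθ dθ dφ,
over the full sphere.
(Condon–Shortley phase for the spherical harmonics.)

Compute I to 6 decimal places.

m-sum 0 ✓  L=8 even ✓  3≤3≤5 ✓
Π(2lᵢ+1) = 9×3×7 = 189
triangle coeff Δ(4,1,3) = 1/252
Σ_t [1,1]: t=1:−1/36 = -1/36
(3j)²=4/63 [(4 1 3; 0 0 0)], sign=+1
Σ_t [1,1]: t=1:−1/720 = -1/720
(3j)²=1/36 [(4 1 3; -3 0 3)], sign=-1
⇒ 4πI² = 1/3
I = (-1)√(1/3/(4π)) = -0.16286750

-0.162868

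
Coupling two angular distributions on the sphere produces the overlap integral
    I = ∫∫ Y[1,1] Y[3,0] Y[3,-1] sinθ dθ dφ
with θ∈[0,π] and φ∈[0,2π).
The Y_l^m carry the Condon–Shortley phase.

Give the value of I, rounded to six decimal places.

0.000000

L=7 odd ⇒ parity kills the (l;000) factor ⇒ I = 0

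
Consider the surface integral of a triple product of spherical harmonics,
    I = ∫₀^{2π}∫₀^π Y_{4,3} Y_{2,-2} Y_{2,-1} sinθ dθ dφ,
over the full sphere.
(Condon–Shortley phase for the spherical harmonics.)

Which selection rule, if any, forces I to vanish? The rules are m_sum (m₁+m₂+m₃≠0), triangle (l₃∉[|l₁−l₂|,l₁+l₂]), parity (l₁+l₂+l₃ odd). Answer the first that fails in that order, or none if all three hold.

none

azimuthal sum: 3 − 2 − 1 = 0  ✓
2 ≤ 2 ≤ 6 (triangle on l)  ✓
L = 4 + 2 + 2 = 8 (even)  ✓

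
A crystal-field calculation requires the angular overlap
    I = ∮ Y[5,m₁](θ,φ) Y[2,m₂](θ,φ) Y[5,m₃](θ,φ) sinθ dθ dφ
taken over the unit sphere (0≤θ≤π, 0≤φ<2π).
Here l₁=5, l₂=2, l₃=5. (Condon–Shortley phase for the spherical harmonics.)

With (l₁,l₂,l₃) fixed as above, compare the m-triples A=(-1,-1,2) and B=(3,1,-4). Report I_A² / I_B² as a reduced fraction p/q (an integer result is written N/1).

2/7

Shared (l₁,l₂,l₃)=(5,2,5): N and (l;000)² cancel in I_A²/I_B².
A: Δ = 2!·8!·2!/13! = 1/38610; Racah Σ t=0..1: t=0:+1/2880 t=1:−1/1440 = -1/2880; ⇒ 3j(5 2 5; -1 -1 2)² = 7/715, sgn +1
B: Δ = 2!·8!·2!/13! = 1/38610; Racah Σ t=1..2: t=1:−1/10080 t=2:+1/80640 = -1/11520; ⇒ 3j(5 2 5; 3 1 -4)² = 49/1430, sgn +1
I_A²/I_B² = (7/715)/(49/1430) = 2/7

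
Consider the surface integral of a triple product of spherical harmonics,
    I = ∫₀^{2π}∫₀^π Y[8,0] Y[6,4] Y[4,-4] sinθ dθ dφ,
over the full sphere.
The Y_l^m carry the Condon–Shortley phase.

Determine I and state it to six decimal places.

Checks pass: Σm=0; 18 even; l₃=4∈[2,14].
(2·8+1)(2·6+1)(2·4+1) = 1989
Δ: 10! 6! 2! / 19! → 1/23279256
sum: t=4:+1/1658880 t=5:−1/518400 t=6:+1/1658880 = -1/1382400
3j²(8 6 4; 0 0 0) = Δ·Π!·Σ² = 504/46189  (sign -1)
sum: t=8:+1/116121600 = 1/116121600
3j²(8 6 4; 0 4 -4) = Δ·Π!·Σ² = 70/46189  (sign +1)
combine: 4πI² = 1989·504/46189·70/46189 = 317520/9653501
take √, sign -1: I = -0.05116090

-0.051161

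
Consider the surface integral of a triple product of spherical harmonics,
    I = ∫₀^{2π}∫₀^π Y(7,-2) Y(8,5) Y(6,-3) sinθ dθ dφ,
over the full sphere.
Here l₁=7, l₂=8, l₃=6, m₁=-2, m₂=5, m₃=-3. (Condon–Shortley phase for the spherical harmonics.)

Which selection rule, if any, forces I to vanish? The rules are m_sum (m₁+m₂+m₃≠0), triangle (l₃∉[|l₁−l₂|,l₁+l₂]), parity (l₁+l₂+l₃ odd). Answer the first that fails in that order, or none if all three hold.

azimuthal sum: -2 + 5 − 3 = 0  ✓
1 ≤ 6 ≤ 15 (triangle on l)  ✓
L = 7 + 8 + 6 = 21 (odd)  ✗

parity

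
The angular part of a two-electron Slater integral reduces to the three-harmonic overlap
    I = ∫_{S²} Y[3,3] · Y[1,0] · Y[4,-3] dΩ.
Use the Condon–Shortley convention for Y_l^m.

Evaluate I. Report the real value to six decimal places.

-0.162868

Checks pass: Σm=0; 8 even; l₃=4∈[2,4].
(2·3+1)(2·1+1)(2·4+1) = 189
Δ: 0! 6! 2! / 9! → 1/252
sum: t=0:+1/36 = 1/36
3j²(3 1 4; 0 0 0) = Δ·Π!·Σ² = 4/63  (sign +1)
sum: t=0:+1/720 = 1/720
3j²(3 1 4; 3 0 -3) = Δ·Π!·Σ² = 1/36  (sign -1)
combine: 4πI² = 189·4/63·1/36 = 1/3
take √, sign -1: I = -0.16286750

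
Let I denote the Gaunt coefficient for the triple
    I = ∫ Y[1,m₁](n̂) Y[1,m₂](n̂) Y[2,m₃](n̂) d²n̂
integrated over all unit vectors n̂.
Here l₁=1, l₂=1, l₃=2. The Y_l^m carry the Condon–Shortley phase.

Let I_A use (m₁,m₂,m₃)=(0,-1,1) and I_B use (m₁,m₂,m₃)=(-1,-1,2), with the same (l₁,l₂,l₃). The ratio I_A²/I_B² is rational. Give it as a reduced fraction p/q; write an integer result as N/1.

1/2

l's match ⇒ only the (l;m) 3-j factors differ between A and B.
A: triangle coeff Δ(1,1,2) = 1/30; Σ_t [0,0]: t=0:+1/2 = 1/2; (3j)²=1/10 [(1 1 2; 0 -1 1)], sign=-1
B: triangle coeff Δ(1,1,2) = 1/30; Σ_t [0,0]: t=0:+1/4 = 1/4; (3j)²=1/5 [(1 1 2; -1 -1 2)], sign=+1
I_A²/I_B² = (1/10)/(1/5) = 1/2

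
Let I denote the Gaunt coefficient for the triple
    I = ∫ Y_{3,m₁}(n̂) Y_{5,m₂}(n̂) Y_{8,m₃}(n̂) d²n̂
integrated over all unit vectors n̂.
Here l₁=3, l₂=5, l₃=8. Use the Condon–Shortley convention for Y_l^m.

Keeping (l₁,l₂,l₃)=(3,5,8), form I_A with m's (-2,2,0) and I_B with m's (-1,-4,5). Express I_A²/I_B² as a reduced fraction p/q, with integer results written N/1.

Same 3,5,8: normalisation and zero-m 3j drop out of the ratio.
A: Δ: 0! 6! 10! / 17! → 1/136136; sum: t=0:+1/3628800 = 1/3628800; 3j²(3 5 8; -2 2 0) = Δ·Π!·Σ² = 8/2431  (sign +1)
B: Δ: 0! 6! 10! / 17! → 1/136136; sum: t=0:+1/17418240 = 1/17418240; 3j²(3 5 8; -1 -4 5) = Δ·Π!·Σ² = 15/952  (sign -1)
I_A²/I_B² = (8/2431)/(15/952) = 448/2145

448/2145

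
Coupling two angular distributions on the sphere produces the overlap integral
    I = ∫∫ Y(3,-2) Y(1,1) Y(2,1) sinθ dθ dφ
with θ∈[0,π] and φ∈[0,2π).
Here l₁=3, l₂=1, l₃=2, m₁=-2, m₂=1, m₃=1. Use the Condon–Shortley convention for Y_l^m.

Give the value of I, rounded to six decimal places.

Rules hold: Σm=0, L=6 even, 2≤2≤4.
N = 7·3·5 = 105
Δ = 2!·4!·0!/7! = 1/105
Racah Σ t=1..1: t=1:−1/4 = -1/4
⇒ 3j(3 1 2; 0 0 0)² = 3/35, sgn -1
Racah Σ t=2..2: t=2:+1/12 = 1/12
⇒ 3j(3 1 2; -2 1 1)² = 2/21, sgn -1
4πI² = N·(3j₀)²·(3jₘ)² = 6/7
I = +1·√(0.857143/4π) = 0.26116903

0.261169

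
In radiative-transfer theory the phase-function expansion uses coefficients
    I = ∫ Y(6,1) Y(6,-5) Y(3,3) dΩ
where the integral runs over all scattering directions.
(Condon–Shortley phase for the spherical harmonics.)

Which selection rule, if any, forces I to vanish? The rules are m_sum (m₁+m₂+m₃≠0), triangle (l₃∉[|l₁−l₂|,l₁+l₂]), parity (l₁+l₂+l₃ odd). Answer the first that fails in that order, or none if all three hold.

azimuthal sum: 1 − 5 + 3 = -1  ✗
0 ≤ 3 ≤ 12 (triangle on l)
L = 6 + 6 + 3 = 15 (odd)

m_sum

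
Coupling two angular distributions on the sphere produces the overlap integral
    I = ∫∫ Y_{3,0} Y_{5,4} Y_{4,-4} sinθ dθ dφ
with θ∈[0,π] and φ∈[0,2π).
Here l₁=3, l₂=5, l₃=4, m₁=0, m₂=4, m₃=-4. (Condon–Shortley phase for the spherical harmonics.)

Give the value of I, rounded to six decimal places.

m-sum 0 ✓  L=12 even ✓  2≤4≤8 ✓
Π(2lᵢ+1) = 7×11×9 = 693
triangle coeff Δ(3,5,4) = 1/180180
Σ_t [1,3]: t=1:−1/576 t=2:+1/144 t=3:−1/576 = 1/288
(3j)²=20/1001 [(3 5 4; 0 0 0)], sign=+1
Σ_t [3,3]: t=3:−1/8640 = -1/8640
(3j)²=28/715 [(3 5 4; 0 4 -4)], sign=-1
⇒ 4πI² = 1008/1859
I = (-1)√(1008/1859/(4π)) = -0.20772350

-0.207724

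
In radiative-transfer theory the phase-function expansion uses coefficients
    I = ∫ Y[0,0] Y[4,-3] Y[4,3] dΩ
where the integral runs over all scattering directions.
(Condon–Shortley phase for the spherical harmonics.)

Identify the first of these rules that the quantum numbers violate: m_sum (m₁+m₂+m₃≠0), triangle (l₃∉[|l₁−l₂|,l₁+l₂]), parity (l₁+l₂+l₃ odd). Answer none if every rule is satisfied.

none

azimuthal sum: 0 − 3 + 3 = 0  ✓
4 ≤ 4 ≤ 4 (triangle on l)  ✓
L = 0 + 4 + 4 = 8 (even)  ✓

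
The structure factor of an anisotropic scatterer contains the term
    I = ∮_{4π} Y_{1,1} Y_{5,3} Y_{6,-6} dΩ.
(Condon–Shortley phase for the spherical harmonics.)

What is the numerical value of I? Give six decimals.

1 + 3 − 6 = -2 ≠ 0: azimuthal integral kills it; I = 0

0.000000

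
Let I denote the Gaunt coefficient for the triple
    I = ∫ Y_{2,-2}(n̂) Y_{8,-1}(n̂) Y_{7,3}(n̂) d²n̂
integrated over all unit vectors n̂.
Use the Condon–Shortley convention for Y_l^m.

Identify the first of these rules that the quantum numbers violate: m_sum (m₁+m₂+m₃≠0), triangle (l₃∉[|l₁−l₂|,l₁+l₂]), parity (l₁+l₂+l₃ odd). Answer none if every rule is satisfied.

parity

m₁+m₂+m₃ = -2 − 1 + 3 = 0  ✓
triangle: |2−8|=6 ≤ l₃=7 ≤ 2+8=10  ✓
parity: l₁+l₂+l₃ = 17 is odd  ✗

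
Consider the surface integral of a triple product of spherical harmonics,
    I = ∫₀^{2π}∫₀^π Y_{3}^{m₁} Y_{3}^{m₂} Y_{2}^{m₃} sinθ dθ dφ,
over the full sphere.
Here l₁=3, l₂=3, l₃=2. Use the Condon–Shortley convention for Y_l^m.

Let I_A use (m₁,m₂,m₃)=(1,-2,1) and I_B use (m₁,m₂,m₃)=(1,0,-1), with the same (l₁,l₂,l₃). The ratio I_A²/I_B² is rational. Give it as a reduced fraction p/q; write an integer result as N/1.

15/2

l's match ⇒ only the (l;m) 3-j factors differ between A and B.
A: triangle coeff Δ(3,3,2) = 1/3780; Σ_t [0,1]: t=0:+1/48 t=1:−1/12 = -1/16; (3j)²=1/28 [(3 3 2; 1 -2 1)], sign=+1
B: triangle coeff Δ(3,3,2) = 1/3780; Σ_t [1,2]: t=1:−1/12 t=2:+1/8 = 1/24; (3j)²=1/210 [(3 3 2; 1 0 -1)], sign=-1
I_A²/I_B² = (1/28)/(1/210) = 15/2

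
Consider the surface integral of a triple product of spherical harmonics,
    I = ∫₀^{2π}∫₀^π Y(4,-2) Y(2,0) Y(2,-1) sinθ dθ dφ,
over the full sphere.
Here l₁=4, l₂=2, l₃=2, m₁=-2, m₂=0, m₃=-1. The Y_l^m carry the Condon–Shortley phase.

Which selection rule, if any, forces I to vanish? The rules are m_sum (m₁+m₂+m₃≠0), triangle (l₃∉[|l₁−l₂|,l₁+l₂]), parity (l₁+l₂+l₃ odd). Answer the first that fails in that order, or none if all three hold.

m_sum

azimuthal sum: -2 + 0 − 1 = -3  ✗
2 ≤ 2 ≤ 6 (triangle on l)
L = 4 + 2 + 2 = 8 (even)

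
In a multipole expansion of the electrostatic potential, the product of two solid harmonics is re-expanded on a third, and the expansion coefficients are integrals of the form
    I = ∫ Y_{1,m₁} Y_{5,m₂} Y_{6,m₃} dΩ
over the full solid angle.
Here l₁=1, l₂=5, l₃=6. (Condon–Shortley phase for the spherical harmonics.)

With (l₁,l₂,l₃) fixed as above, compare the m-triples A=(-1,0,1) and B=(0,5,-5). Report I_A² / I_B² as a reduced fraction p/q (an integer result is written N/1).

Same 1,5,6: normalisation and zero-m 3j drop out of the ratio.
A: Δ: 0! 2! 10! / 13! → 1/858; sum: t=0:+1/28800 = 1/28800; 3j²(1 5 6; -1 0 1) = Δ·Π!·Σ² = 7/286  (sign -1)
B: Δ: 0! 2! 10! / 13! → 1/858; sum: t=0:+1/3628800 = 1/3628800; 3j²(1 5 6; 0 5 -5) = Δ·Π!·Σ² = 1/78  (sign -1)
I_A²/I_B² = (7/286)/(1/78) = 21/11

21/11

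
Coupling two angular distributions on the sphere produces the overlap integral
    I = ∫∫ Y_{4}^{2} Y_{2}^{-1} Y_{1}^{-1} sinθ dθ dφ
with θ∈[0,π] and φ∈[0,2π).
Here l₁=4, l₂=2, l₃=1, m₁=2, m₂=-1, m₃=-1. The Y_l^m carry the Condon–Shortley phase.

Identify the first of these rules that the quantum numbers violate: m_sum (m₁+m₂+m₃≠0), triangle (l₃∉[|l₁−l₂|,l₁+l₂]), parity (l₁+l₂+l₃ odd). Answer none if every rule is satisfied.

Σmᵢ = 0  ✓
l₃∈[|l₁−l₂|,l₁+l₂]=[2,6], have l₃=1  ✗
Σlᵢ = 7 ⇒ odd

triangle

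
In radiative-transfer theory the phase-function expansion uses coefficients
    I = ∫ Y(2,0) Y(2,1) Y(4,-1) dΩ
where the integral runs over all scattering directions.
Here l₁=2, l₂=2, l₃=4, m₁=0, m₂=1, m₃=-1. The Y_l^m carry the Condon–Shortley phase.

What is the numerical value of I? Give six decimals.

-0.220728

m-sum 0 ✓  L=8 even ✓  0≤4≤4 ✓
Π(2lᵢ+1) = 5×5×9 = 225
triangle coeff Δ(2,2,4) = 1/630
Σ_t [0,0]: t=0:+1/16 = 1/16
(3j)²=2/35 [(2 2 4; 0 0 0)], sign=+1
Σ_t [0,0]: t=0:+1/24 = 1/24
(3j)²=1/21 [(2 2 4; 0 1 -1)], sign=-1
⇒ 4πI² = 30/49
I = (-1)√(30/49/(4π)) = -0.22072812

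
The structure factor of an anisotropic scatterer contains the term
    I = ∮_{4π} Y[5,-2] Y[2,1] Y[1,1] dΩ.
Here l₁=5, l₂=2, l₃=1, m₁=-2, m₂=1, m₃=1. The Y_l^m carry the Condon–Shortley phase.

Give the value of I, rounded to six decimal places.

0.000000

l₃=1 ∉ [3,7] — triangle fails ⇒ I = 0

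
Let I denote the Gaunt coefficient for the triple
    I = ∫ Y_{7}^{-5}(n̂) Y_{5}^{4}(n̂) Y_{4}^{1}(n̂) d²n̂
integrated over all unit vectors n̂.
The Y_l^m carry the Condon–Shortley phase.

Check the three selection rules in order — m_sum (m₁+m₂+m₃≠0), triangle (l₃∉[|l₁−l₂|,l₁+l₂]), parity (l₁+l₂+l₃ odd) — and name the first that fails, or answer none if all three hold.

m₁+m₂+m₃ = -5 + 4 + 1 = 0  ✓
triangle: |7−5|=2 ≤ l₃=4 ≤ 7+5=12  ✓
parity: l₁+l₂+l₃ = 16 is even  ✓

none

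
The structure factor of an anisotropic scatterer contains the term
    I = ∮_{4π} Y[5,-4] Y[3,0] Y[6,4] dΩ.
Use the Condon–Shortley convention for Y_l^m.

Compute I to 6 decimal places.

Rules hold: Σm=0, L=14 even, 2≤6≤8.
N = 11·7·13 = 1001
Δ = 2!·8!·4!/15! = 1/675675
Racah Σ t=0..2: t=0:+1/8640 t=1:−1/2304 t=2:+1/8640 = -7/34560
⇒ 3j(5 3 6; 0 0 0)² = 7/429, sgn -1
Racah Σ t=1..2: t=1:−1/161280 t=2:+1/60480 = 1/96768
⇒ 3j(5 3 6; -4 0 4)² = 15/1001, sgn +1
4πI² = N·(3j₀)²·(3jₘ)² = 35/143
I = -1·√(0.244755/4π) = -0.13956004

-0.139560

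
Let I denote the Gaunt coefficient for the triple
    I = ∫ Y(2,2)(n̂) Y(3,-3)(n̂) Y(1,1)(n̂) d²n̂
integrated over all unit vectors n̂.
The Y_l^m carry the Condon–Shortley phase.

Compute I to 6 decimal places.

Checks pass: Σm=0; 6 even; l₃=1∈[1,5].
(2·2+1)(2·3+1)(2·1+1) = 105
Δ: 4! 0! 2! / 7! → 1/105
sum: t=2:+1/4 = 1/4
3j²(2 3 1; 0 0 0) = Δ·Π!·Σ² = 3/35  (sign -1)
sum: t=0:+1/48 = 1/48
3j²(2 3 1; 2 -3 1) = Δ·Π!·Σ² = 1/7  (sign +1)
combine: 4πI² = 105·3/35·1/7 = 9/7
take √, sign -1: I = -0.31986543

-0.319865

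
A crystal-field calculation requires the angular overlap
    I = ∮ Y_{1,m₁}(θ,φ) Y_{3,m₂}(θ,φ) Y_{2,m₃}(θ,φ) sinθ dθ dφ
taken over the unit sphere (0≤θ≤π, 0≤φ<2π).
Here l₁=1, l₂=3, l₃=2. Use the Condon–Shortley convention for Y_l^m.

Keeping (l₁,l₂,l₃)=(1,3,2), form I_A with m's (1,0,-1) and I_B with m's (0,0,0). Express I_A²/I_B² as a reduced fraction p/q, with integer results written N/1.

Same 1,3,2: normalisation and zero-m 3j drop out of the ratio.
A: Δ: 2! 0! 4! / 7! → 1/105; sum: t=0:+1/12 = 1/12; 3j²(1 3 2; 1 0 -1) = Δ·Π!·Σ² = 1/35  (sign -1)
B: Δ: 2! 0! 4! / 7! → 1/105; sum: t=1:−1/4 = -1/4; 3j²(1 3 2; 0 0 0) = Δ·Π!·Σ² = 3/35  (sign -1)
I_A²/I_B² = (1/35)/(3/35) = 1/3

1/3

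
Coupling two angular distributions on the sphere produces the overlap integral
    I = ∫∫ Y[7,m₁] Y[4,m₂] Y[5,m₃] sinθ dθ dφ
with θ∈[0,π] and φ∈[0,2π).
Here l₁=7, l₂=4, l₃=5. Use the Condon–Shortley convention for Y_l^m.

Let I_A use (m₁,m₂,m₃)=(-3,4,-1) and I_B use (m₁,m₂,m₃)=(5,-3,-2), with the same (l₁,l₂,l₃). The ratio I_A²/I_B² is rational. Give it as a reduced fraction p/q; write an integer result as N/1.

350/11

Same 7,4,5: normalisation and zero-m 3j drop out of the ratio.
A: Δ: 6! 8! 2! / 17! → 1/6126120; sum: t=6:+1/829440 = 1/829440; 3j²(7 4 5; -3 4 -1) = Δ·Π!·Σ² = 35/2431  (sign +1)
B: Δ: 6! 8! 2! / 17! → 1/6126120; sum: t=0:+1/1036800 t=1:−1/1209600 = 1/7257600; 3j²(7 4 5; 5 -3 -2) = Δ·Π!·Σ² = 1/2210  (sign -1)
I_A²/I_B² = (35/2431)/(1/2210) = 350/11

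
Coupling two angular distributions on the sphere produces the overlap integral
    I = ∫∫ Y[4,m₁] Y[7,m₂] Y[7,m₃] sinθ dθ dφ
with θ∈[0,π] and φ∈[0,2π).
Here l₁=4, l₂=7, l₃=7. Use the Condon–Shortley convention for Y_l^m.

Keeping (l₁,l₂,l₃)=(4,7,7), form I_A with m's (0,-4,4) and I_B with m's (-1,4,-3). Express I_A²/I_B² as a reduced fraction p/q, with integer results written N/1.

Shared (l₁,l₂,l₃)=(4,7,7): N and (l;000)² cancel in I_A²/I_B².
A: Δ = 4!·4!·10!/19! = 1/58198140; Racah Σ t=0..3: t=0:+1/17418240 t=1:−1/2903040 t=2:+1/5806080 t=3:−1/130636800 = -1/8164800; ⇒ 3j(4 7 7; 0 -4 4)² = 11264/1322685, sgn +1
B: Δ = 4!·4!·10!/19! = 1/58198140; Racah Σ t=1..4: t=1:−1/522547200 t=2:+1/8709120 t=3:−1/1935360 t=4:+1/4354560 = -13/74649600; ⇒ 3j(4 7 7; -1 4 -3)² = 91/11628, sgn -1
I_A²/I_B² = (11264/1322685)/(91/11628) = 45056/41405

45056/41405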